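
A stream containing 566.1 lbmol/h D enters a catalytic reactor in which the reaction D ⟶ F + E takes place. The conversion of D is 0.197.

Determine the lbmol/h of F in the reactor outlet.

D reacted = 0.197 × 566.1 = 111.5 lbmol/h; ν_D = −1, so ξ = 111.5/1 = 111.5 lbmol/h.
Outlet amounts (n = n₀ + ν ξ):
  D: 566.1 − 1(111.5) = 454.6
  F: 0 + 1(111.5) = 111.5
  E: 0 + 1(111.5) = 111.5

112 lbmol/h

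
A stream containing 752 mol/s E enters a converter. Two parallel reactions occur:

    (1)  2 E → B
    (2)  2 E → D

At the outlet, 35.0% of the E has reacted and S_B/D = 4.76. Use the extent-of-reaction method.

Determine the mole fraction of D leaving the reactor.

Conversion of E: E consumed = 0.35 × 752 = 263.2 mol/s = 2ξ₁ + 2ξ₂.
Selectivity: 1ξ₁ / (1ξ₂) = 4.76 → ξ₁ = 4.76 ξ₂.
Substitute: (2·4.76 + 2) ξ₂ = 263.2 → ξ₂ = 22.85 mol/s, ξ₁ = 108.8 mol/s.
Outlet amounts (n = n₀ + Σ ν·ξ):
  E: 752 − 2(108.8) − 2(22.85) = 488.8
  B: 0 + 1(108.8) = 108.8
  D: 0 + 1(22.85) = 22.85
Total out = 620.4 mol/s; y_D = 22.85 / 620.4 = 0.03683.

0.0368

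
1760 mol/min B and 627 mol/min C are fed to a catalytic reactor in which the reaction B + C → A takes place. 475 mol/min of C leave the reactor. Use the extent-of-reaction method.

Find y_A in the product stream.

0.068

For C: n = n₀ − 1ξ → 475 = 627 − 1ξ, giving ξ = 152 mol/min.
Outlet amounts (n = n₀ + ν ξ):
  B: 1760 − 1(152) = 1608
  C: 627 − 1(152) = 475
  A: 0 + 1(152) = 152
Total out = 2235 mol/min; y_A = 152 / 2235 = 0.06801.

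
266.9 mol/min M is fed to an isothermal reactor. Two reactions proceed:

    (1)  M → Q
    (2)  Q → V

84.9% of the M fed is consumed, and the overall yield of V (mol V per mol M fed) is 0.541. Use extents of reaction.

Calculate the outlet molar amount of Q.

Conversion of M: M consumed = 1ξ₁ = 0.849 × 266.9 → ξ₁ = 226.6 mol/min.
Yield of V: 1ξ₂ / 266.9 = 0.541 → ξ₂ = 144.4 mol/min.
Outlet amounts (n = n₀ + Σ ν·ξ):
  M: 266.9 − 1(226.6) = 40.3
  Q: 0 + 1(226.6) − 1(144.4) = 82.21
  V: 0 + 1(144.4) = 144.4

82.2 mol/min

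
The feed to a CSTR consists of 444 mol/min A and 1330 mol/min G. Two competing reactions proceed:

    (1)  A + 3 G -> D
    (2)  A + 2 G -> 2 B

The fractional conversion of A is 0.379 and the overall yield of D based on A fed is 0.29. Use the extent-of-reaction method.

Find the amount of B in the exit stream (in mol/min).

Yield of D: 1ξ₁ / 444 = 0.29 → ξ₁ = 128.8 mol/min.
Conversion of A: 1ξ₁ + 1ξ₂ = 0.379 × 444 = 168.3 → ξ₂ = 39.52 mol/min.
Outlet amounts (n = n₀ + Σ ν·ξ):
  A: 444 − 1(128.8) − 1(39.52) = 275.7
  G: 1330 − 3(128.8) − 2(39.52) = 864.7
  D: 0 + 1(128.8) = 128.8
  B: 0 + 2(39.52) = 79.03

79 mol/min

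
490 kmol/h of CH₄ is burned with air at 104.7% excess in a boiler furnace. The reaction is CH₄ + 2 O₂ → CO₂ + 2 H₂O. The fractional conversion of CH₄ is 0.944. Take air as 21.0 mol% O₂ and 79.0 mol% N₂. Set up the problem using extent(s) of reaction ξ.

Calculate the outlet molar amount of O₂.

1080 kmol/h

Stoichiometric O₂ = 2 × 490 = 980 kmol/h; O₂ fed = 980 × 2.047 = 2006 kmol/h.
N₂ fed = 2006 × 79/21 = 7547 kmol/h.
Fuel reacted = 0.944 × 490 → ξ = 462.6 kmol/h.
Outlet (n = n₀ + ν ξ):
  CH₄: 490 − 1(462.6) = 27.44
  O₂: 2006 − 2(462.6) = 1081
  N₂: 7547 (inert)
  CO₂: 0 + 1(462.6) = 462.6
  H₂O: 0 + 2(462.6) = 925.1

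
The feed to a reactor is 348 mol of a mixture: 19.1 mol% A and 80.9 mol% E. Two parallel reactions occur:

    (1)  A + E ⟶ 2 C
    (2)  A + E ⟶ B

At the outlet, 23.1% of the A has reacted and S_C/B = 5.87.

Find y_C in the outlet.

0.0666

Conversion of A: A consumed = 0.231 × 66.47 = 15.35 mol = 1ξ₁ + 1ξ₂.
Selectivity: 2ξ₁ / (1ξ₂) = 5.87 → ξ₁ = 2.935 ξ₂.
Substitute: (1·2.935 + 1) ξ₂ = 15.35 → ξ₂ = 3.902 mol, ξ₁ = 11.45 mol.
Outlet amounts (n = n₀ + Σ ν·ξ):
  A: 66.47 − 1(11.45) − 1(3.902) = 51.11
  E: 281.5 − 1(11.45) − 1(3.902) = 266.2
  C: 0 + 2(11.45) = 22.9
  B: 0 + 1(3.902) = 3.902
Total out = 344.1 mol; y_C = 22.9 / 344.1 = 0.06656.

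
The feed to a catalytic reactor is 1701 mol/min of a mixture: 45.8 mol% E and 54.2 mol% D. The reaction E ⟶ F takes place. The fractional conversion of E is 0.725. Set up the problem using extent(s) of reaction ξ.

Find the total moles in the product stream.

E reacted = 0.725 × 779.1 = 564.8 mol/min; ν_E = −1, so ξ = 564.8/1 = 564.8 mol/min.
Outlet amounts (n = n₀ + ν ξ):
  E: 779.1 − 1(564.8) = 214.2
  F: 0 + 1(564.8) = 564.8
  D: 921.9 (inert)
Total out = 214.2 + 564.8 + 921.9 = 1701 mol/min.

1700 mol/min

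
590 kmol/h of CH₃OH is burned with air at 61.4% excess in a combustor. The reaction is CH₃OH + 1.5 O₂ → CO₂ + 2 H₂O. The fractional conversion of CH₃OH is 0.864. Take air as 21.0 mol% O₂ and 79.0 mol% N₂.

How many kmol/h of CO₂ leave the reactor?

510 kmol/h

Stoichiometric O₂ = 1.5 × 590 = 885 kmol/h; O₂ fed = 885 × 1.614 = 1428 kmol/h.
N₂ fed = 1428 × 79/21 = 5373 kmol/h.
Fuel reacted = 0.864 × 590 → ξ = 509.8 kmol/h.
Outlet (n = n₀ + ν ξ):
  CH₃OH: 590 − 1(509.8) = 80.24
  O₂: 1428 − 1.5(509.8) = 663.7
  N₂: 5373 (inert)
  CO₂: 0 + 1(509.8) = 509.8
  H₂O: 0 + 2(509.8) = 1020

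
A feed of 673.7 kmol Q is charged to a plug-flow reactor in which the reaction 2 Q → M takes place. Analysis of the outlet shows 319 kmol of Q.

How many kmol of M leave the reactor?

177 kmol

For Q: n = n₀ − 2ξ → 319 = 673.7 − 2ξ, giving ξ = 177.4 kmol.
Outlet amounts (n = n₀ + ν ξ):
  Q: 673.7 − 2(177.4) = 319
  M: 0 + 1(177.4) = 177.4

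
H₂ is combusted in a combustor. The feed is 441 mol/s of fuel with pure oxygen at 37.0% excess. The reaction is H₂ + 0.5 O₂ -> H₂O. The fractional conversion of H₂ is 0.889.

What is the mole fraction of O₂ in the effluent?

0.194

Stoichiometric O₂ = 0.5 × 441 = 220.5 mol/s; O₂ fed = 220.5 × 1.370 = 302.1 mol/s.
Fuel reacted = 0.889 × 441 → ξ = 392 mol/s.
Outlet (n = n₀ + ν ξ):
  H₂: 441 − 1(392) = 48.95
  O₂: 302.1 − 0.5(392) = 106.1
  H₂O: 0 + 1(392) = 392
Total out = 547.1 mol/s; y_O₂ = 106.1 / 547.1 = 0.1939.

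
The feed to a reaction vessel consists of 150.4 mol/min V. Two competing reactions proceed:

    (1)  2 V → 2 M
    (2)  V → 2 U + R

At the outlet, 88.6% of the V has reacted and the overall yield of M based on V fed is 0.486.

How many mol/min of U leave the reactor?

120 mol/min

Yield of M: 2ξ₁ / 150.4 = 0.486 → ξ₁ = 36.55 mol/min.
Conversion of V: 2ξ₁ + 1ξ₂ = 0.886 × 150.4 = 133.3 → ξ₂ = 60.16 mol/min.
Outlet amounts (n = n₀ + Σ ν·ξ):
  V: 150.4 − 2(36.55) − 1(60.16) = 17.15
  M: 0 + 2(36.55) = 73.09
  U: 0 + 2(60.16) = 120.3
  R: 0 + 1(60.16) = 60.16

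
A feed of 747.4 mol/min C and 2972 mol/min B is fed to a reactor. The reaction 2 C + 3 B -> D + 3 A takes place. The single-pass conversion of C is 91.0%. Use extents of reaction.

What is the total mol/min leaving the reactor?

C reacted = 0.91 × 747.4 = 680.1 mol/min; ν_C = −2, so ξ = 680.1/2 = 340.1 mol/min.
Outlet amounts (n = n₀ + ν ξ):
  C: 747.4 − 2(340.1) = 67.27
  B: 2972 − 3(340.1) = 1952
  D: 0 + 1(340.1) = 340.1
  A: 0 + 3(340.1) = 1020
Total out = 67.27 + 1952 + 340.1 + 1020 = 3379 mol/min.

3380 mol/min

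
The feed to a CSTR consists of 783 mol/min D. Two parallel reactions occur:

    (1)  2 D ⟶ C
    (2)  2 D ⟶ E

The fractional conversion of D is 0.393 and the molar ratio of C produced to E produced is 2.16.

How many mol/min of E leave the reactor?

Conversion of D: D consumed = 0.393 × 783 = 307.7 mol/min = 2ξ₁ + 2ξ₂.
Selectivity: 1ξ₁ / (1ξ₂) = 2.16 → ξ₁ = 2.16 ξ₂.
Substitute: (2·2.16 + 2) ξ₂ = 307.7 → ξ₂ = 48.69 mol/min, ξ₁ = 105.2 mol/min.
Outlet amounts (n = n₀ + Σ ν·ξ):
  D: 783 − 2(105.2) − 2(48.69) = 475.3
  C: 0 + 1(105.2) = 105.2
  E: 0 + 1(48.69) = 48.69

48.7 mol/min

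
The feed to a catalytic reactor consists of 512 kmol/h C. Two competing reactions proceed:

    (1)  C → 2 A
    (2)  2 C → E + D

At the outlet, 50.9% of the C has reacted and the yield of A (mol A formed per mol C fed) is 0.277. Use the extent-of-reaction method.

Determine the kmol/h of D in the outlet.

Yield of A: 2ξ₁ / 512 = 0.277 → ξ₁ = 70.91 kmol/h.
Conversion of C: 1ξ₁ + 2ξ₂ = 0.509 × 512 = 260.6 → ξ₂ = 94.85 kmol/h.
Outlet amounts (n = n₀ + Σ ν·ξ):
  C: 512 − 1(70.91) − 2(94.85) = 251.4
  A: 0 + 2(70.91) = 141.8
  E: 0 + 1(94.85) = 94.85
  D: 0 + 1(94.85) = 94.85

94.8 kmol/h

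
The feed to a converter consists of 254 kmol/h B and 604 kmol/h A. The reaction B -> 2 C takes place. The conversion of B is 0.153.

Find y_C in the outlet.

0.0867

B reacted = 0.153 × 254 = 38.86 kmol/h; ν_B = −1, so ξ = 38.86/1 = 38.86 kmol/h.
Outlet amounts (n = n₀ + ν ξ):
  B: 254 − 1(38.86) = 215.1
  C: 0 + 2(38.86) = 77.72
  A: 604 (inert)
Total out = 896.9 kmol/h; y_C = 77.72 / 896.9 = 0.08666.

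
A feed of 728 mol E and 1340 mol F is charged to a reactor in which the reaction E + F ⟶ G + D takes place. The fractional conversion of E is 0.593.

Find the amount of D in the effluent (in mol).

E reacted = 0.593 × 728 = 431.7 mol; ν_E = −1, so ξ = 431.7/1 = 431.7 mol.
Outlet amounts (n = n₀ + ν ξ):
  E: 728 − 1(431.7) = 296.3
  F: 1340 − 1(431.7) = 908.3
  G: 0 + 1(431.7) = 431.7
  D: 0 + 1(431.7) = 431.7

432 mol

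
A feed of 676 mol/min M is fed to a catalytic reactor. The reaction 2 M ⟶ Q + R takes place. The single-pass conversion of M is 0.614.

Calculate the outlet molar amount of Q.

208 mol/min

M reacted = 0.614 × 676 = 415.1 mol/min; ν_M = −2, so ξ = 415.1/2 = 207.5 mol/min.
Outlet amounts (n = n₀ + ν ξ):
  M: 676 − 2(207.5) = 260.9
  Q: 0 + 1(207.5) = 207.5
  R: 0 + 1(207.5) = 207.5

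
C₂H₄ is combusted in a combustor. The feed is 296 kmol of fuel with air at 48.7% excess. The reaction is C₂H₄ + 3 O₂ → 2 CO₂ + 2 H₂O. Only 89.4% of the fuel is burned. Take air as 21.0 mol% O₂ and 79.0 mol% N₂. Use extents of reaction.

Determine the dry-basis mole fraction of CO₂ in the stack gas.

0.0874

Stoichiometric O₂ = 3 × 296 = 888 kmol; O₂ fed = 888 × 1.487 = 1320 kmol.
N₂ fed = 1320 × 79/21 = 4967 kmol.
Fuel reacted = 0.894 × 296 → ξ = 264.6 kmol.
Outlet (n = n₀ + ν ξ):
  C₂H₄: 296 − 1(264.6) = 31.38
  O₂: 1320 − 3(264.6) = 526.6
  N₂: 4967 (inert)
  CO₂: 0 + 2(264.6) = 529.2
  H₂O: 0 + 2(264.6) = 529.2
Dry total = 6055 kmol; y_CO₂ (dry) = 529.2 / 6055 = 0.08741.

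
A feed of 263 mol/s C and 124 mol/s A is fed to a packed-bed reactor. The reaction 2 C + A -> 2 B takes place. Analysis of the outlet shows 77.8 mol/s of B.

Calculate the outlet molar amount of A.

For B: n = n₀ + 2ξ → 77.8 = 0 + 2ξ, giving ξ = 38.9 mol/s.
Outlet amounts (n = n₀ + ν ξ):
  C: 263 − 2(38.9) = 185.2
  A: 124 − 1(38.9) = 85.1
  B: 0 + 2(38.9) = 77.8

85.1 mol/s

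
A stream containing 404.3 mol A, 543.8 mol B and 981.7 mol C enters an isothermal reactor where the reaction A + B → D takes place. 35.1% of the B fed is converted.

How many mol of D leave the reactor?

B reacted = 0.351 × 543.8 = 190.9 mol; ν_B = −1, so ξ = 190.9/1 = 190.9 mol.
Outlet amounts (n = n₀ + ν ξ):
  A: 404.3 − 1(190.9) = 213.4
  B: 543.8 − 1(190.9) = 352.9
  D: 0 + 1(190.9) = 190.9
  C: 981.7 (inert)

191 mol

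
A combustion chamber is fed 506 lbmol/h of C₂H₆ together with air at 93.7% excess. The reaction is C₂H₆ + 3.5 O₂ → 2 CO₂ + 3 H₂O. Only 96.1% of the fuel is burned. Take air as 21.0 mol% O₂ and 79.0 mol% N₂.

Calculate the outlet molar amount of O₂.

Stoichiometric O₂ = 3.5 × 506 = 1771 lbmol/h; O₂ fed = 1771 × 1.937 = 3430 lbmol/h.
N₂ fed = 3430 × 79/21 = 12900 lbmol/h.
Fuel reacted = 0.961 × 506 → ξ = 486.3 lbmol/h.
Outlet (n = n₀ + ν ξ):
  C₂H₆: 506 − 1(486.3) = 19.73
  O₂: 3430 − 3.5(486.3) = 1728
  N₂: 12900 (inert)
  CO₂: 0 + 2(486.3) = 972.5
  H₂O: 0 + 3(486.3) = 1459

1730 lbmol/h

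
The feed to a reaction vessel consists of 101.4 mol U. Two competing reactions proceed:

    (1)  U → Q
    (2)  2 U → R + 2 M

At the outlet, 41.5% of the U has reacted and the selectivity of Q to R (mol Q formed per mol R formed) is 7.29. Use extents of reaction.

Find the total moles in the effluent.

106 mol

Conversion of U: U consumed = 0.415 × 101.4 = 42.08 mol = 1ξ₁ + 2ξ₂.
Selectivity: 1ξ₁ / (1ξ₂) = 7.29 → ξ₁ = 7.29 ξ₂.
Substitute: (1·7.29 + 2) ξ₂ = 42.08 → ξ₂ = 4.53 mol, ξ₁ = 33.02 mol.
Outlet amounts (n = n₀ + Σ ν·ξ):
  U: 101.4 − 1(33.02) − 2(4.53) = 59.32
  Q: 0 + 1(33.02) = 33.02
  R: 0 + 1(4.53) = 4.53
  M: 0 + 2(4.53) = 9.059
Total out = 59.32 + 33.02 + 4.53 + 9.059 = 105.9 mol.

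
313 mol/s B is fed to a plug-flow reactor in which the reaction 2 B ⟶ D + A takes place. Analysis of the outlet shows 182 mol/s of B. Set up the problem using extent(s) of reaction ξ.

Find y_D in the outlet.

0.209

For B: n = n₀ − 2ξ → 182 = 313 − 2ξ, giving ξ = 65.5 mol/s.
Outlet amounts (n = n₀ + ν ξ):
  B: 313 − 2(65.5) = 182
  D: 0 + 1(65.5) = 65.5
  A: 0 + 1(65.5) = 65.5
Total out = 313 mol/s; y_D = 65.5 / 313 = 0.2093.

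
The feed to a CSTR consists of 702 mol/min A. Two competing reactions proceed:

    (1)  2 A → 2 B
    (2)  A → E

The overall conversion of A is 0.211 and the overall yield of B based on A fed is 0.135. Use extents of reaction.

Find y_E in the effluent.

0.076

Yield of B: 2ξ₁ / 702 = 0.135 → ξ₁ = 47.39 mol/min.
Conversion of A: 2ξ₁ + 1ξ₂ = 0.211 × 702 = 148.1 → ξ₂ = 53.35 mol/min.
Outlet amounts (n = n₀ + Σ ν·ξ):
  A: 702 − 2(47.39) − 1(53.35) = 553.9
  B: 0 + 2(47.39) = 94.77
  E: 0 + 1(53.35) = 53.35
Total out = 702 mol/min; y_E = 53.35 / 702 = 0.076.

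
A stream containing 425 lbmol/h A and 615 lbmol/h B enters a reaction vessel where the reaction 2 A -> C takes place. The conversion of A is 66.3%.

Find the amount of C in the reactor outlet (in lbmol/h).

141 lbmol/h

A reacted = 0.663 × 425 = 281.8 lbmol/h; ν_A = −2, so ξ = 281.8/2 = 140.9 lbmol/h.
Outlet amounts (n = n₀ + ν ξ):
  A: 425 − 2(140.9) = 143.2
  C: 0 + 1(140.9) = 140.9
  B: 615 (inert)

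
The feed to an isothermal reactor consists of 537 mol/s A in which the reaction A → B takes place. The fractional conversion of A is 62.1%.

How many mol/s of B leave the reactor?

333 mol/s

A reacted = 0.621 × 537 = 333.5 mol/s; ν_A = −1, so ξ = 333.5/1 = 333.5 mol/s.
Outlet amounts (n = n₀ + ν ξ):
  A: 537 − 1(333.5) = 203.5
  B: 0 + 1(333.5) = 333.5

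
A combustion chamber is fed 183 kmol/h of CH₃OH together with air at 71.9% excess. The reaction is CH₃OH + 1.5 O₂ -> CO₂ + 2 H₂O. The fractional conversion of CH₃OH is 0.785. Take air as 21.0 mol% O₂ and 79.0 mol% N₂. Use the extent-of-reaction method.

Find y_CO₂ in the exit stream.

Stoichiometric O₂ = 1.5 × 183 = 274.5 kmol/h; O₂ fed = 274.5 × 1.719 = 471.9 kmol/h.
N₂ fed = 471.9 × 79/21 = 1775 kmol/h.
Fuel reacted = 0.785 × 183 → ξ = 143.7 kmol/h.
Outlet (n = n₀ + ν ξ):
  CH₃OH: 183 − 1(143.7) = 39.34
  O₂: 471.9 − 1.5(143.7) = 256.4
  N₂: 1775 (inert)
  CO₂: 0 + 1(143.7) = 143.7
  H₂O: 0 + 2(143.7) = 287.3
Total out = 2502 kmol/h; y_CO₂ = 143.7 / 2502 = 0.05742.

0.0574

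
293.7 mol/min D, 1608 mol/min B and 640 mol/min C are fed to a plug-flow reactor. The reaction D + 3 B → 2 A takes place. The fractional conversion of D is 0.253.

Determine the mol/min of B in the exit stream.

1390 mol/min

D reacted = 0.253 × 293.7 = 74.31 mol/min; ν_D = −1, so ξ = 74.31/1 = 74.31 mol/min.
Outlet amounts (n = n₀ + ν ξ):
  D: 293.7 − 1(74.31) = 219.4
  B: 1608 − 3(74.31) = 1385
  A: 0 + 2(74.31) = 148.6
  C: 640 (inert)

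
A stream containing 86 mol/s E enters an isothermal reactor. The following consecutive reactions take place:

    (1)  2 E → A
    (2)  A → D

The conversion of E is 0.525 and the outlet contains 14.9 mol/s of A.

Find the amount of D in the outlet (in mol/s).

7.67 mol/s

Conversion of E: E consumed = 2ξ₁ = 0.525 × 86 → ξ₁ = 22.57 mol/s.
A balance: n_A = 0 + 1ξ₁ − 1ξ₂ = 14.9 → ξ₂ = (1·22.57 − 14.9)/1 = 7.675 mol/s.
Outlet amounts (n = n₀ + Σ ν·ξ):
  E: 86 − 2(22.57) = 40.85
  A: 0 + 1(22.57) − 1(7.675) = 14.9
  D: 0 + 1(7.675) = 7.675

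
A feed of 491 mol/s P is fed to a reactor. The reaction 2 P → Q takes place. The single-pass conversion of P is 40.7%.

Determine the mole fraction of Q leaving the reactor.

P reacted = 0.407 × 491 = 199.8 mol/s; ν_P = −2, so ξ = 199.8/2 = 99.92 mol/s.
Outlet amounts (n = n₀ + ν ξ):
  P: 491 − 2(99.92) = 291.2
  Q: 0 + 1(99.92) = 99.92
Total out = 391.1 mol/s; y_Q = 99.92 / 391.1 = 0.2555.

0.255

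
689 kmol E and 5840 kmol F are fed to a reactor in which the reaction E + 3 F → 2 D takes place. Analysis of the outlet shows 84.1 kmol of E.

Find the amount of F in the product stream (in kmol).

4030 kmol

For E: n = n₀ − 1ξ → 84.1 = 689 − 1ξ, giving ξ = 604.9 kmol.
Outlet amounts (n = n₀ + ν ξ):
  E: 689 − 1(604.9) = 84.1
  F: 5840 − 3(604.9) = 4025
  D: 0 + 2(604.9) = 1210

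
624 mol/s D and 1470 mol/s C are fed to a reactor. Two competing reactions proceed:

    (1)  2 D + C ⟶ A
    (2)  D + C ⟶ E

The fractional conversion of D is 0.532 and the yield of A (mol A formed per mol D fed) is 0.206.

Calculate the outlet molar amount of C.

1270 mol/s

Yield of A: 1ξ₁ / 624 = 0.206 → ξ₁ = 128.5 mol/s.
Conversion of D: 2ξ₁ + 1ξ₂ = 0.532 × 624 = 332 → ξ₂ = 74.88 mol/s.
Outlet amounts (n = n₀ + Σ ν·ξ):
  D: 624 − 2(128.5) − 1(74.88) = 292
  C: 1470 − 1(128.5) − 1(74.88) = 1267
  A: 0 + 1(128.5) = 128.5
  E: 0 + 1(74.88) = 74.88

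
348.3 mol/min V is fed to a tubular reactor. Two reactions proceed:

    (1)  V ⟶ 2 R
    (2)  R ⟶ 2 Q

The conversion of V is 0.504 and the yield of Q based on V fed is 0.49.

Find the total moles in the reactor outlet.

609 mol/min

Conversion of V: V consumed = 1ξ₁ = 0.504 × 348.3 → ξ₁ = 175.5 mol/min.
Yield of Q: 2ξ₂ / 348.3 = 0.49 → ξ₂ = 85.33 mol/min.
Outlet amounts (n = n₀ + Σ ν·ξ):
  V: 348.3 − 1(175.5) = 172.8
  R: 0 + 2(175.5) − 1(85.33) = 265.8
  Q: 0 + 2(85.33) = 170.7
Total out = 172.8 + 265.8 + 170.7 = 609.2 mol/min.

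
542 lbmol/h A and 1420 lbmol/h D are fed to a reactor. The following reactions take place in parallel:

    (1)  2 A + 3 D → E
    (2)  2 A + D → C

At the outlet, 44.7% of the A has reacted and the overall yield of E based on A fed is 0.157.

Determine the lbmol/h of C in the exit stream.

36 lbmol/h

Yield of E: 1ξ₁ / 542 = 0.157 → ξ₁ = 85.09 lbmol/h.
Conversion of A: 2ξ₁ + 2ξ₂ = 0.447 × 542 = 242.3 → ξ₂ = 36.04 lbmol/h.
Outlet amounts (n = n₀ + Σ ν·ξ):
  A: 542 − 2(85.09) − 2(36.04) = 299.7
  D: 1420 − 3(85.09) − 1(36.04) = 1129
  E: 0 + 1(85.09) = 85.09
  C: 0 + 1(36.04) = 36.04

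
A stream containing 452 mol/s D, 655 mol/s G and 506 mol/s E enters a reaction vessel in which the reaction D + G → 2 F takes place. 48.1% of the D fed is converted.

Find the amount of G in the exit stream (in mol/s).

D reacted = 0.481 × 452 = 217.4 mol/s; ν_D = −1, so ξ = 217.4/1 = 217.4 mol/s.
Outlet amounts (n = n₀ + ν ξ):
  D: 452 − 1(217.4) = 234.6
  G: 655 − 1(217.4) = 437.6
  F: 0 + 2(217.4) = 434.8
  E: 506 (inert)

438 mol/s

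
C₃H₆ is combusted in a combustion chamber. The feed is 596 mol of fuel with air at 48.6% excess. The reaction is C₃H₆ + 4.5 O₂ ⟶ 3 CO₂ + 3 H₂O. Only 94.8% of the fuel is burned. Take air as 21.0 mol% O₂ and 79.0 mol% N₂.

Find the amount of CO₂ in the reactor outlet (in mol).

1700 mol

Stoichiometric O₂ = 4.5 × 596 = 2682 mol; O₂ fed = 2682 × 1.486 = 3985 mol.
N₂ fed = 3985 × 79/21 = 14990 mol.
Fuel reacted = 0.948 × 596 → ξ = 565 mol.
Outlet (n = n₀ + ν ξ):
  C₃H₆: 596 − 1(565) = 30.99
  O₂: 3985 − 4.5(565) = 1443
  N₂: 14990 (inert)
  CO₂: 0 + 3(565) = 1695
  H₂O: 0 + 3(565) = 1695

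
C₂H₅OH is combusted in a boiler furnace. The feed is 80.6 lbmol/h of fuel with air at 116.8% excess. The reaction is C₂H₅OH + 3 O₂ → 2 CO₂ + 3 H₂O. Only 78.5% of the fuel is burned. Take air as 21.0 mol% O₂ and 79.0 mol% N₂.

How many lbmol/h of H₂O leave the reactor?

190 lbmol/h

Stoichiometric O₂ = 3 × 80.6 = 241.8 lbmol/h; O₂ fed = 241.8 × 2.168 = 524.2 lbmol/h.
N₂ fed = 524.2 × 79/21 = 1972 lbmol/h.
Fuel reacted = 0.785 × 80.6 → ξ = 63.27 lbmol/h.
Outlet (n = n₀ + ν ξ):
  C₂H₅OH: 80.6 − 1(63.27) = 17.33
  O₂: 524.2 − 3(63.27) = 334.4
  N₂: 1972 (inert)
  CO₂: 0 + 2(63.27) = 126.5
  H₂O: 0 + 3(63.27) = 189.8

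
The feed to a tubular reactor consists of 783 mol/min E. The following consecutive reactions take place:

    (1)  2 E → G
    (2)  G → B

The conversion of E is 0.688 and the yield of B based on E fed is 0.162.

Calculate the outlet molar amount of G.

143 mol/min

Conversion of E: E consumed = 2ξ₁ = 0.688 × 783 → ξ₁ = 269.4 mol/min.
Yield of B: 1ξ₂ / 783 = 0.162 → ξ₂ = 126.8 mol/min.
Outlet amounts (n = n₀ + Σ ν·ξ):
  E: 783 − 2(269.4) = 244.3
  G: 0 + 1(269.4) − 1(126.8) = 142.5
  B: 0 + 1(126.8) = 126.8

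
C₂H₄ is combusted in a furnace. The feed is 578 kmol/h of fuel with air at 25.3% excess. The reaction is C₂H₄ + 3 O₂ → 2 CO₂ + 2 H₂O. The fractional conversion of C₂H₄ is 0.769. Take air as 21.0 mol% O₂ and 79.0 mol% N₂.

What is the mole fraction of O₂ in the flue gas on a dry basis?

0.0836

Stoichiometric O₂ = 3 × 578 = 1734 kmol/h; O₂ fed = 1734 × 1.253 = 2173 kmol/h.
N₂ fed = 2173 × 79/21 = 8173 kmol/h.
Fuel reacted = 0.769 × 578 → ξ = 444.5 kmol/h.
Outlet (n = n₀ + ν ξ):
  C₂H₄: 578 − 1(444.5) = 133.5
  O₂: 2173 − 3(444.5) = 839.3
  N₂: 8173 (inert)
  CO₂: 0 + 2(444.5) = 889
  H₂O: 0 + 2(444.5) = 889
Dry total = 10040 kmol/h; y_O₂ (dry) = 839.3 / 10040 = 0.08363.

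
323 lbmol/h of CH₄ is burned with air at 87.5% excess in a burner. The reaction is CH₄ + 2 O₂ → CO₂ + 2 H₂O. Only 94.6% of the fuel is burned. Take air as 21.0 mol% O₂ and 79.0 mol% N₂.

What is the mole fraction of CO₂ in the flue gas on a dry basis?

0.0558

Stoichiometric O₂ = 2 × 323 = 646 lbmol/h; O₂ fed = 646 × 1.875 = 1211 lbmol/h.
N₂ fed = 1211 × 79/21 = 4557 lbmol/h.
Fuel reacted = 0.946 × 323 → ξ = 305.6 lbmol/h.
Outlet (n = n₀ + ν ξ):
  CH₄: 323 − 1(305.6) = 17.44
  O₂: 1211 − 2(305.6) = 600.1
  N₂: 4557 (inert)
  CO₂: 0 + 1(305.6) = 305.6
  H₂O: 0 + 2(305.6) = 611.1
Dry total = 5480 lbmol/h; y_CO₂ (dry) = 305.6 / 5480 = 0.05576.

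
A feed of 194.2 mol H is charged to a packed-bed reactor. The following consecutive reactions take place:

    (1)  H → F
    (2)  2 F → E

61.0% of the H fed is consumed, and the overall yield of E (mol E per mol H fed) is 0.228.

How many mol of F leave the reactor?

29.9 mol

Conversion of H: H consumed = 1ξ₁ = 0.61 × 194.2 → ξ₁ = 118.5 mol.
Yield of E: 1ξ₂ / 194.2 = 0.228 → ξ₂ = 44.28 mol.
Outlet amounts (n = n₀ + Σ ν·ξ):
  H: 194.2 − 1(118.5) = 75.74
  F: 0 + 1(118.5) − 2(44.28) = 29.91
  E: 0 + 1(44.28) = 44.28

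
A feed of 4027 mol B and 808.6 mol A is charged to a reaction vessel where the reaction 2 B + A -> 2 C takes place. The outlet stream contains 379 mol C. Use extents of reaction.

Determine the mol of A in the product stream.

For C: n = n₀ + 2ξ → 379 = 0 + 2ξ, giving ξ = 189.5 mol.
Outlet amounts (n = n₀ + ν ξ):
  B: 4027 − 2(189.5) = 3648
  A: 808.6 − 1(189.5) = 619.1
  C: 0 + 2(189.5) = 379

619 mol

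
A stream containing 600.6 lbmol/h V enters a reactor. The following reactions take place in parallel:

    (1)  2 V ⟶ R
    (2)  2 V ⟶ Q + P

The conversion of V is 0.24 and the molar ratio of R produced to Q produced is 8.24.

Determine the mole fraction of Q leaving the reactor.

Conversion of V: V consumed = 0.24 × 600.6 = 144.1 lbmol/h = 2ξ₁ + 2ξ₂.
Selectivity: 1ξ₁ / (1ξ₂) = 8.24 → ξ₁ = 8.24 ξ₂.
Substitute: (2·8.24 + 2) ξ₂ = 144.1 → ξ₂ = 7.8 lbmol/h, ξ₁ = 64.27 lbmol/h.
Outlet amounts (n = n₀ + Σ ν·ξ):
  V: 600.6 − 2(64.27) − 2(7.8) = 456.5
  R: 0 + 1(64.27) = 64.27
  Q: 0 + 1(7.8) = 7.8
  P: 0 + 1(7.8) = 7.8
Total out = 536.3 lbmol/h; y_Q = 7.8 / 536.3 = 0.01454.

0.0145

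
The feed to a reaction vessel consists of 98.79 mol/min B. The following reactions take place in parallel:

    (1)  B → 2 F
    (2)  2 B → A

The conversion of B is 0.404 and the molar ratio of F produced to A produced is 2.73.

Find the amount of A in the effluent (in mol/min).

11.9 mol/min

Conversion of B: B consumed = 0.404 × 98.79 = 39.91 mol/min = 1ξ₁ + 2ξ₂.
Selectivity: 2ξ₁ / (1ξ₂) = 2.73 → ξ₁ = 1.365 ξ₂.
Substitute: (1·1.365 + 2) ξ₂ = 39.91 → ξ₂ = 11.86 mol/min, ξ₁ = 16.19 mol/min.
Outlet amounts (n = n₀ + Σ ν·ξ):
  B: 98.79 − 1(16.19) − 2(11.86) = 58.88
  F: 0 + 2(16.19) = 32.38
  A: 0 + 1(11.86) = 11.86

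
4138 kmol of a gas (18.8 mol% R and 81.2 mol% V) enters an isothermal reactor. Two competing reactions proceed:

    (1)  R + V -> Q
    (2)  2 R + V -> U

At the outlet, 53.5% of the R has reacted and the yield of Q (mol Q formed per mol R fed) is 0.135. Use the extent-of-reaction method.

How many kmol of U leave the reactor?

156 kmol

Yield of Q: 1ξ₁ / 777.9 = 0.135 → ξ₁ = 105 kmol.
Conversion of R: 1ξ₁ + 2ξ₂ = 0.535 × 777.9 = 416.2 → ξ₂ = 155.6 kmol.
Outlet amounts (n = n₀ + Σ ν·ξ):
  R: 777.9 − 1(105) − 2(155.6) = 361.7
  V: 3360 − 1(105) − 1(155.6) = 3099
  Q: 0 + 1(105) = 105
  U: 0 + 1(155.6) = 155.6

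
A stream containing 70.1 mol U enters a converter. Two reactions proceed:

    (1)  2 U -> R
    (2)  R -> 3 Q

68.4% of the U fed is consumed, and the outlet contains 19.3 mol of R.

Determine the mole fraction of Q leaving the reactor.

Conversion of U: U consumed = 2ξ₁ = 0.684 × 70.1 → ξ₁ = 23.97 mol.
R balance: n_R = 0 + 1ξ₁ − 1ξ₂ = 19.3 → ξ₂ = (1·23.97 − 19.3)/1 = 4.674 mol.
Outlet amounts (n = n₀ + Σ ν·ξ):
  U: 70.1 − 2(23.97) = 22.15
  R: 0 + 1(23.97) − 1(4.674) = 19.3
  Q: 0 + 3(4.674) = 14.02
Total out = 55.47 mol; y_Q = 14.02 / 55.47 = 0.2528.

0.253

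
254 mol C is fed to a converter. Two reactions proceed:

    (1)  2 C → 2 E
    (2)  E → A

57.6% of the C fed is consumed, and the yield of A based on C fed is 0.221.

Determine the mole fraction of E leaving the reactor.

0.355

Conversion of C: C consumed = 2ξ₁ = 0.576 × 254 → ξ₁ = 73.15 mol.
Yield of A: 1ξ₂ / 254 = 0.221 → ξ₂ = 56.13 mol.
Outlet amounts (n = n₀ + Σ ν·ξ):
  C: 254 − 2(73.15) = 107.7
  E: 0 + 2(73.15) − 1(56.13) = 90.17
  A: 0 + 1(56.13) = 56.13
Total out = 254 mol; y_E = 90.17 / 254 = 0.355.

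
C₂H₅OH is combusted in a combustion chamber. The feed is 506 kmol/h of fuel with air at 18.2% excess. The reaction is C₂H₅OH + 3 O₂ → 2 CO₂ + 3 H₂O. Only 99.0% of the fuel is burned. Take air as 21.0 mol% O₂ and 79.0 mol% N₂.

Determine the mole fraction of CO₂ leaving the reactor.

0.105

Stoichiometric O₂ = 3 × 506 = 1518 kmol/h; O₂ fed = 1518 × 1.182 = 1794 kmol/h.
N₂ fed = 1794 × 79/21 = 6750 kmol/h.
Fuel reacted = 0.99 × 506 → ξ = 500.9 kmol/h.
Outlet (n = n₀ + ν ξ):
  C₂H₅OH: 506 − 1(500.9) = 5.06
  O₂: 1794 − 3(500.9) = 291.5
  N₂: 6750 (inert)
  CO₂: 0 + 2(500.9) = 1002
  H₂O: 0 + 3(500.9) = 1503
Total out = 9551 kmol/h; y_CO₂ = 1002 / 9551 = 0.1049.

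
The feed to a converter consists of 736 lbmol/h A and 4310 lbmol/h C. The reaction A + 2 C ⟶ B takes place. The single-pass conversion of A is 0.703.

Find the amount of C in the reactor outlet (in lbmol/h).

A reacted = 0.703 × 736 = 517.4 lbmol/h; ν_A = −1, so ξ = 517.4/1 = 517.4 lbmol/h.
Outlet amounts (n = n₀ + ν ξ):
  A: 736 − 1(517.4) = 218.6
  C: 4310 − 2(517.4) = 3275
  B: 0 + 1(517.4) = 517.4

3280 lbmol/h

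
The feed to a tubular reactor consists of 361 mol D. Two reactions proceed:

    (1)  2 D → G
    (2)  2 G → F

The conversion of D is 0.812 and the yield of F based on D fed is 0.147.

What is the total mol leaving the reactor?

161 mol

Conversion of D: D consumed = 2ξ₁ = 0.812 × 361 → ξ₁ = 146.6 mol.
Yield of F: 1ξ₂ / 361 = 0.147 → ξ₂ = 53.07 mol.
Outlet amounts (n = n₀ + Σ ν·ξ):
  D: 361 − 2(146.6) = 67.87
  G: 0 + 1(146.6) − 2(53.07) = 40.43
  F: 0 + 1(53.07) = 53.07
Total out = 67.87 + 40.43 + 53.07 = 161.4 mol.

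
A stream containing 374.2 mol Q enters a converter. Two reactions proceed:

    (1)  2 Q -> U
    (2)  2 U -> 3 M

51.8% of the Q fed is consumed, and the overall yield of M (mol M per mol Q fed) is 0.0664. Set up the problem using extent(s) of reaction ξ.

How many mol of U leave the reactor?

Conversion of Q: Q consumed = 2ξ₁ = 0.518 × 374.2 → ξ₁ = 96.92 mol.
Yield of M: 3ξ₂ / 374.2 = 0.0664 → ξ₂ = 8.282 mol.
Outlet amounts (n = n₀ + Σ ν·ξ):
  Q: 374.2 − 2(96.92) = 180.4
  U: 0 + 1(96.92) − 2(8.282) = 80.35
  M: 0 + 3(8.282) = 24.85

80.4 mol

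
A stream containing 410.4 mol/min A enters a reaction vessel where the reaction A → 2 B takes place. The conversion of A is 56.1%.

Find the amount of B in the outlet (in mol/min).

460 mol/min

A reacted = 0.561 × 410.4 = 230.2 mol/min; ν_A = −1, so ξ = 230.2/1 = 230.2 mol/min.
Outlet amounts (n = n₀ + ν ξ):
  A: 410.4 − 1(230.2) = 180.2
  B: 0 + 2(230.2) = 460.5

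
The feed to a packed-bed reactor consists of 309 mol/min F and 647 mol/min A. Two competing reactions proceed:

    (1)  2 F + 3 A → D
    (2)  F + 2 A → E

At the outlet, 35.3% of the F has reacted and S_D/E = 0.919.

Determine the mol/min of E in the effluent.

Conversion of F: F consumed = 0.353 × 309 = 109.1 mol/min = 2ξ₁ + 1ξ₂.
Selectivity: 1ξ₁ / (1ξ₂) = 0.919 → ξ₁ = 0.919 ξ₂.
Substitute: (2·0.919 + 1) ξ₂ = 109.1 → ξ₂ = 38.43 mol/min, ξ₁ = 35.32 mol/min.
Outlet amounts (n = n₀ + Σ ν·ξ):
  F: 309 − 2(35.32) − 1(38.43) = 199.9
  A: 647 − 3(35.32) − 2(38.43) = 464.2
  D: 0 + 1(35.32) = 35.32
  E: 0 + 1(38.43) = 38.43

38.4 mol/min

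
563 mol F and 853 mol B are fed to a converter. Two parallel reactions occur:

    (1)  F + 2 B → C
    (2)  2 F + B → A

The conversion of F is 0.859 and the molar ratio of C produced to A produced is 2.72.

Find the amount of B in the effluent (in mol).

193 mol

Conversion of F: F consumed = 0.859 × 563 = 483.6 mol = 1ξ₁ + 2ξ₂.
Selectivity: 1ξ₁ / (1ξ₂) = 2.72 → ξ₁ = 2.72 ξ₂.
Substitute: (1·2.72 + 2) ξ₂ = 483.6 → ξ₂ = 102.5 mol, ξ₁ = 278.7 mol.
Outlet amounts (n = n₀ + Σ ν·ξ):
  F: 563 − 1(278.7) − 2(102.5) = 79.38
  B: 853 − 2(278.7) − 1(102.5) = 193.1
  C: 0 + 1(278.7) = 278.7
  A: 0 + 1(102.5) = 102.5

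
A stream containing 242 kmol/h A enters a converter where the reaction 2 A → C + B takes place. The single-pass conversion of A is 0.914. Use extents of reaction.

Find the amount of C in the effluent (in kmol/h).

A reacted = 0.914 × 242 = 221.2 kmol/h; ν_A = −2, so ξ = 221.2/2 = 110.6 kmol/h.
Outlet amounts (n = n₀ + ν ξ):
  A: 242 − 2(110.6) = 20.81
  C: 0 + 1(110.6) = 110.6
  B: 0 + 1(110.6) = 110.6

111 kmol/h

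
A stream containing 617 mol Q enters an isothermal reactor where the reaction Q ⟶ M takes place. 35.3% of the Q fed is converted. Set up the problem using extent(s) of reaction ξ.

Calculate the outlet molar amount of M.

Q reacted = 0.353 × 617 = 217.8 mol; ν_Q = −1, so ξ = 217.8/1 = 217.8 mol.
Outlet amounts (n = n₀ + ν ξ):
  Q: 617 − 1(217.8) = 399.2
  M: 0 + 1(217.8) = 217.8

218 mol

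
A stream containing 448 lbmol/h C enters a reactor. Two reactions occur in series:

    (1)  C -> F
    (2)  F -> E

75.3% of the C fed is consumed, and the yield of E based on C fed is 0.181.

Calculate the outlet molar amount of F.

Conversion of C: C consumed = 1ξ₁ = 0.753 × 448 → ξ₁ = 337.3 lbmol/h.
Yield of E: 1ξ₂ / 448 = 0.181 → ξ₂ = 81.09 lbmol/h.
Outlet amounts (n = n₀ + Σ ν·ξ):
  C: 448 − 1(337.3) = 110.7
  F: 0 + 1(337.3) − 1(81.09) = 256.3
  E: 0 + 1(81.09) = 81.09

256 lbmol/h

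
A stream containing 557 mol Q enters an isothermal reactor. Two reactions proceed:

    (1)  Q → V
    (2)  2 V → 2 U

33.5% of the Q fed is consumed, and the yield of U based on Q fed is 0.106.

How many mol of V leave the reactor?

Conversion of Q: Q consumed = 1ξ₁ = 0.335 × 557 → ξ₁ = 186.6 mol.
Yield of U: 2ξ₂ / 557 = 0.106 → ξ₂ = 29.52 mol.
Outlet amounts (n = n₀ + Σ ν·ξ):
  Q: 557 − 1(186.6) = 370.4
  V: 0 + 1(186.6) − 2(29.52) = 127.6
  U: 0 + 2(29.52) = 59.04

128 mol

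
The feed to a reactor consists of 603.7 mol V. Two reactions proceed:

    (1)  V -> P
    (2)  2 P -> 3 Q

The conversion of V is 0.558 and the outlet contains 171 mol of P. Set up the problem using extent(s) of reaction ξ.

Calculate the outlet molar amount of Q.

249 mol

Conversion of V: V consumed = 1ξ₁ = 0.558 × 603.7 → ξ₁ = 336.9 mol.
P balance: n_P = 0 + 1ξ₁ − 2ξ₂ = 171 → ξ₂ = (1·336.9 − 171)/2 = 82.93 mol.
Outlet amounts (n = n₀ + Σ ν·ξ):
  V: 603.7 − 1(336.9) = 266.8
  P: 0 + 1(336.9) − 2(82.93) = 171
  Q: 0 + 3(82.93) = 248.8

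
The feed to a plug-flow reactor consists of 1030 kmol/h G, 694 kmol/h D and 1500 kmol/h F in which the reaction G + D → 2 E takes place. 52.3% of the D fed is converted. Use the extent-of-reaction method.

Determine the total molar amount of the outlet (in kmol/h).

3220 kmol/h

D reacted = 0.523 × 694 = 363 kmol/h; ν_D = −1, so ξ = 363/1 = 363 kmol/h.
Outlet amounts (n = n₀ + ν ξ):
  G: 1030 − 1(363) = 667
  D: 694 − 1(363) = 331
  E: 0 + 2(363) = 725.9
  F: 1500 (inert)
Total out = 667 + 331 + 725.9 + 1500 = 3224 kmol/h.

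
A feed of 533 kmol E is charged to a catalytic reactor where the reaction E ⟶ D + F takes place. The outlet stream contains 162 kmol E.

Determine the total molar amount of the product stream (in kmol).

904 kmol

For E: n = n₀ − 1ξ → 162 = 533 − 1ξ, giving ξ = 371 kmol.
Outlet amounts (n = n₀ + ν ξ):
  E: 533 − 1(371) = 162
  D: 0 + 1(371) = 371
  F: 0 + 1(371) = 371
Total out = 162 + 371 + 371 = 904 kmol.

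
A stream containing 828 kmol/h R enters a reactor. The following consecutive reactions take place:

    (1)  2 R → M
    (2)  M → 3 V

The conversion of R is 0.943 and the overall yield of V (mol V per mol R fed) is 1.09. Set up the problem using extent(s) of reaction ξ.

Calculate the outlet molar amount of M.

Conversion of R: R consumed = 2ξ₁ = 0.943 × 828 → ξ₁ = 390.4 kmol/h.
Yield of V: 3ξ₂ / 828 = 1.09 → ξ₂ = 300.8 kmol/h.
Outlet amounts (n = n₀ + Σ ν·ξ):
  R: 828 − 2(390.4) = 47.2
  M: 0 + 1(390.4) − 1(300.8) = 89.56
  V: 0 + 3(300.8) = 902.5

89.6 kmol/h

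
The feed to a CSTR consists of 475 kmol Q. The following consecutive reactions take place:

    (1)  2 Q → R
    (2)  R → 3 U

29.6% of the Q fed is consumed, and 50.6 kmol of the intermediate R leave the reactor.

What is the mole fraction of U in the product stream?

0.133

Conversion of Q: Q consumed = 2ξ₁ = 0.296 × 475 → ξ₁ = 70.3 kmol.
R balance: n_R = 0 + 1ξ₁ − 1ξ₂ = 50.6 → ξ₂ = (1·70.3 − 50.6)/1 = 19.7 kmol.
Outlet amounts (n = n₀ + Σ ν·ξ):
  Q: 475 − 2(70.3) = 334.4
  R: 0 + 1(70.3) − 1(19.7) = 50.6
  U: 0 + 3(19.7) = 59.1
Total out = 444.1 kmol; y_U = 59.1 / 444.1 = 0.1331.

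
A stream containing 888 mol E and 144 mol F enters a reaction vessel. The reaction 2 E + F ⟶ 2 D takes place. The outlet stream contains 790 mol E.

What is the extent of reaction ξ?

ξ = 49 mol

For E: n = n₀ − 2ξ → 790 = 888 − 2ξ, giving ξ = 49 mol.
Outlet amounts (n = n₀ + ν ξ):
  E: 888 − 2(49) = 790
  F: 144 − 1(49) = 95
  D: 0 + 2(49) = 98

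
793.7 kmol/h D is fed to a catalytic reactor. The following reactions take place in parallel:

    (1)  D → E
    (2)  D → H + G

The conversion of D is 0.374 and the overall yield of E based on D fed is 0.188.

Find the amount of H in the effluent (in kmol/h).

Yield of E: 1ξ₁ / 793.7 = 0.188 → ξ₁ = 149.2 kmol/h.
Conversion of D: 1ξ₁ + 1ξ₂ = 0.374 × 793.7 = 296.8 → ξ₂ = 147.6 kmol/h.
Outlet amounts (n = n₀ + Σ ν·ξ):
  D: 793.7 − 1(149.2) − 1(147.6) = 496.9
  E: 0 + 1(149.2) = 149.2
  H: 0 + 1(147.6) = 147.6
  G: 0 + 1(147.6) = 147.6

148 kmol/h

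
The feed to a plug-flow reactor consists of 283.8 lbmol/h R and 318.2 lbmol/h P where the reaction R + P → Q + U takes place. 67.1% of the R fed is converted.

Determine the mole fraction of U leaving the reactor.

0.316

R reacted = 0.671 × 283.8 = 190.4 lbmol/h; ν_R = −1, so ξ = 190.4/1 = 190.4 lbmol/h.
Outlet amounts (n = n₀ + ν ξ):
  R: 283.8 − 1(190.4) = 93.37
  P: 318.2 − 1(190.4) = 127.8
  Q: 0 + 1(190.4) = 190.4
  U: 0 + 1(190.4) = 190.4
Total out = 602 lbmol/h; y_U = 190.4 / 602 = 0.3163.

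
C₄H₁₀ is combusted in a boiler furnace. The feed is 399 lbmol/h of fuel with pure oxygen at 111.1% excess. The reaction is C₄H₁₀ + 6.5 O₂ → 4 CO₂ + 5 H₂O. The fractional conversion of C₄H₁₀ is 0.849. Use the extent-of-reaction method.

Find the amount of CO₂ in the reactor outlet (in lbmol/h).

Stoichiometric O₂ = 6.5 × 399 = 2594 lbmol/h; O₂ fed = 2594 × 2.111 = 5475 lbmol/h.
Fuel reacted = 0.849 × 399 → ξ = 338.8 lbmol/h.
Outlet (n = n₀ + ν ξ):
  C₄H₁₀: 399 − 1(338.8) = 60.25
  O₂: 5475 − 6.5(338.8) = 3273
  CO₂: 0 + 4(338.8) = 1355
  H₂O: 0 + 5(338.8) = 1694

1360 lbmol/h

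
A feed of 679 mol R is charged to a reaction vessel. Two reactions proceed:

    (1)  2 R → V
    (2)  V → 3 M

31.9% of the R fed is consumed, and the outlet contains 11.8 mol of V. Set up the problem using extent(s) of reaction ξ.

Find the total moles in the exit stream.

764 mol

Conversion of R: R consumed = 2ξ₁ = 0.319 × 679 → ξ₁ = 108.3 mol.
V balance: n_V = 0 + 1ξ₁ − 1ξ₂ = 11.8 → ξ₂ = (1·108.3 − 11.8)/1 = 96.5 mol.
Outlet amounts (n = n₀ + Σ ν·ξ):
  R: 679 − 2(108.3) = 462.4
  V: 0 + 1(108.3) − 1(96.5) = 11.8
  M: 0 + 3(96.5) = 289.5
Total out = 462.4 + 11.8 + 289.5 = 763.7 mol.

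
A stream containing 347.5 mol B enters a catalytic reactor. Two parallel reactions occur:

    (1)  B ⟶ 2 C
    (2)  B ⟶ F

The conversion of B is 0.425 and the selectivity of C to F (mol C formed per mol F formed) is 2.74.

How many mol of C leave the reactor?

Conversion of B: B consumed = 0.425 × 347.5 = 147.7 mol = 1ξ₁ + 1ξ₂.
Selectivity: 2ξ₁ / (1ξ₂) = 2.74 → ξ₁ = 1.37 ξ₂.
Substitute: (1·1.37 + 1) ξ₂ = 147.7 → ξ₂ = 62.32 mol, ξ₁ = 85.37 mol.
Outlet amounts (n = n₀ + Σ ν·ξ):
  B: 347.5 − 1(85.37) − 1(62.32) = 199.8
  C: 0 + 2(85.37) = 170.7
  F: 0 + 1(62.32) = 62.32

171 mol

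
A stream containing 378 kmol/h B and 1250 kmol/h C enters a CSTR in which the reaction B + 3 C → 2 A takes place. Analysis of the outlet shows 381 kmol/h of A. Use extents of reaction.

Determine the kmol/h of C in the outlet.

For A: n = n₀ + 2ξ → 381 = 0 + 2ξ, giving ξ = 190.5 kmol/h.
Outlet amounts (n = n₀ + ν ξ):
  B: 378 − 1(190.5) = 187.5
  C: 1250 − 3(190.5) = 678.5
  A: 0 + 2(190.5) = 381

678 kmol/h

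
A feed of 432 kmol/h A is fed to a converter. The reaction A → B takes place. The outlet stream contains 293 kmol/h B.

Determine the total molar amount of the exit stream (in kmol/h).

For B: n = n₀ + 1ξ → 293 = 0 + 1ξ, giving ξ = 293 kmol/h.
Outlet amounts (n = n₀ + ν ξ):
  A: 432 − 1(293) = 139
  B: 0 + 1(293) = 293
Total out = 139 + 293 = 432 kmol/h.

432 kmol/h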